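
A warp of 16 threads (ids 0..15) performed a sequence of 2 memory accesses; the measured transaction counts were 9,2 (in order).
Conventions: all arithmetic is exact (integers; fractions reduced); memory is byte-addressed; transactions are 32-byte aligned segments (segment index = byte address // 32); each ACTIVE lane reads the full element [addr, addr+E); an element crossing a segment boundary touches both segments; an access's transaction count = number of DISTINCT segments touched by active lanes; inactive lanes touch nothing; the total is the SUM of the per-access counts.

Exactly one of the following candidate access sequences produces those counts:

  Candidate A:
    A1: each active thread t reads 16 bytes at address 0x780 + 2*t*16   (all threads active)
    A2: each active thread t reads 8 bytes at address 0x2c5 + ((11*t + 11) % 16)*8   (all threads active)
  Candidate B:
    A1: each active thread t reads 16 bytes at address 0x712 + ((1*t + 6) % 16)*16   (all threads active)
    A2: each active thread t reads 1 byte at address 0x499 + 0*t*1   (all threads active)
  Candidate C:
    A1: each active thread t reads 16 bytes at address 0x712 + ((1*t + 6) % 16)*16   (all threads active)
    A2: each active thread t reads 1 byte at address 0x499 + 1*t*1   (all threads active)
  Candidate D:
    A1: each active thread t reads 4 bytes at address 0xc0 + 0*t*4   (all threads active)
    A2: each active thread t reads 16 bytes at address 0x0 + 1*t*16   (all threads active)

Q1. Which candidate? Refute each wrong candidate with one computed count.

A: A1 gives 16 transactions, not 9
B: A2 gives 1 transaction, not 2
D: A1 gives 1 transaction, not 9
C: all counts match (9,2)

Answer: C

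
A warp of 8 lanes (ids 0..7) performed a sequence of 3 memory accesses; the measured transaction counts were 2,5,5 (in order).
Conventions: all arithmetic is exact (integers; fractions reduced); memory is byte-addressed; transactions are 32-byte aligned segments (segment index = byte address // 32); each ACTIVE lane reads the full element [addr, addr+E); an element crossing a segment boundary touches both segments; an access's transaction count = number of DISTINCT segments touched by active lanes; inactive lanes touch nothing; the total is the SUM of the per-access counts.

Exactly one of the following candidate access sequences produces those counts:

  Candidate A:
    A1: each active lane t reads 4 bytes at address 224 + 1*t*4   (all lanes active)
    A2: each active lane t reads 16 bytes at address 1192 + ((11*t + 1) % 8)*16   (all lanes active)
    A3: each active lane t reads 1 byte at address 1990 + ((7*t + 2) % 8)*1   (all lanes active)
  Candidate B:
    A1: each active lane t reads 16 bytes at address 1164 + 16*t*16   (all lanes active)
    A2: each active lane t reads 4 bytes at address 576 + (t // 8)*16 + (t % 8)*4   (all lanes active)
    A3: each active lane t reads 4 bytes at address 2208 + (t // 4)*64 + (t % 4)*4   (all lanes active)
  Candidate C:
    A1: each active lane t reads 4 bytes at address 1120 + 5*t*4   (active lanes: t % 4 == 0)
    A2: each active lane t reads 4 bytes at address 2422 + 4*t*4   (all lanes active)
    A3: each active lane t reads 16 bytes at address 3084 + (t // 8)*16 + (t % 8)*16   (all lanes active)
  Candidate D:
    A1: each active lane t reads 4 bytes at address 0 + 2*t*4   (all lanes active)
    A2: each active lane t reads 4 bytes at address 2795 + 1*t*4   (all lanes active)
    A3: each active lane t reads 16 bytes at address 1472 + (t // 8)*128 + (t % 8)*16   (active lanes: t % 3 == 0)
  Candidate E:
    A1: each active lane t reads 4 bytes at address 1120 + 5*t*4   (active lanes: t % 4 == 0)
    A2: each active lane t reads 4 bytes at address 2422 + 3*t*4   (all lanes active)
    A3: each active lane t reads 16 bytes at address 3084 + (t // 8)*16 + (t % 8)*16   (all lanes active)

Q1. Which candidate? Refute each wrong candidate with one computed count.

A: A1 gives 1 transaction, not 2
B: A1 gives 8 transactions, not 2
D: A2 gives 2 transactions, not 5
E: A2 gives 4 transactions, not 5
C: all counts match (2,5,5)

Answer: C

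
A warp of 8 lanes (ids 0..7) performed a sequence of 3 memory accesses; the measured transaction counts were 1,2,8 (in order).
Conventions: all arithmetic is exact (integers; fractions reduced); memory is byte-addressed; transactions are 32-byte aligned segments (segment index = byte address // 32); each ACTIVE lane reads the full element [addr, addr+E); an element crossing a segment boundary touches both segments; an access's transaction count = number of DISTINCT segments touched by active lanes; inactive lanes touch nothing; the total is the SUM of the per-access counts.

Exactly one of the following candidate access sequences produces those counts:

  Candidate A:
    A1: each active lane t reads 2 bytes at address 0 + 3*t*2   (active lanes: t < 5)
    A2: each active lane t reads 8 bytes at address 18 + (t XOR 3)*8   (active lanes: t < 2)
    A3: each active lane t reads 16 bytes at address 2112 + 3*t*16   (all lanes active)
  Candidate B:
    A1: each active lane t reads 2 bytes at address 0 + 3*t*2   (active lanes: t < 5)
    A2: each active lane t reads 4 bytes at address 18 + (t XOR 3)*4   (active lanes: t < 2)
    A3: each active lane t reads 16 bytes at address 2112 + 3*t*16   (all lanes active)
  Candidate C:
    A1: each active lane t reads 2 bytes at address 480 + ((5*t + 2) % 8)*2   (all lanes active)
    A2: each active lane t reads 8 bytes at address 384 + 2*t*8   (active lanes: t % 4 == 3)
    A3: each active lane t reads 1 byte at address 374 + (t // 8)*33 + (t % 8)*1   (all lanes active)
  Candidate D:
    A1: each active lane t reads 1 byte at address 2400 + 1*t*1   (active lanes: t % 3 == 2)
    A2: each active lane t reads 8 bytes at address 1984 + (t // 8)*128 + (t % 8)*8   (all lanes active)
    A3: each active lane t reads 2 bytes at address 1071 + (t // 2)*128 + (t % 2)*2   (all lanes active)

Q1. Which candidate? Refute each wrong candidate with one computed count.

A: A2 gives 1 transaction, not 2
C: A3 gives 1 transaction, not 8
D: A3 gives 4 transactions, not 8
B: all counts match (1,2,8)

Answer: B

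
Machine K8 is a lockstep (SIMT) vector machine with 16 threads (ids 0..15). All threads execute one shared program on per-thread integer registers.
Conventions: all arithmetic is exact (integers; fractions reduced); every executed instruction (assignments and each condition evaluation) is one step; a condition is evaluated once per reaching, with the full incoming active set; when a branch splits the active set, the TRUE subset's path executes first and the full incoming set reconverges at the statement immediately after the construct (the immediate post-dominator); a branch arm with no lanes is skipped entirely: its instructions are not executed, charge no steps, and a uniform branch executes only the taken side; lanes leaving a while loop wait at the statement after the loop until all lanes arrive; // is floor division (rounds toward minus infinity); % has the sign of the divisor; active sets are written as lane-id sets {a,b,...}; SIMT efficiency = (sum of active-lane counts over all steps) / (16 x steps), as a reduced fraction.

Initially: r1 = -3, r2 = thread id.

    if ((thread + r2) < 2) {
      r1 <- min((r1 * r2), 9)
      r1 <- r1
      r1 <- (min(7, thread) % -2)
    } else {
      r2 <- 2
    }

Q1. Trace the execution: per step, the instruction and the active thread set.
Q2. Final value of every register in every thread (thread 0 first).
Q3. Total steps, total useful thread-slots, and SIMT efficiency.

step 0: eval ((thread + r2) < 2)     {0,1,2,3,4,5,6,7,8,9,10,11,12,13,14,15}
step 1: r1 <- min((r1 * r2), 9)      {0}
step 2: r1 <- r1                     {0}
step 3: r1 <- (min(7, thread) % -2)  {0}
step 4: r2 <- 2                      {1,2,3,4,5,6,7,8,9,10,11,12,13,14,15}

Answer: 5 steps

r1: 0,-3,-3,-3,-3,-3,-3,-3,-3,-3,-3,-3,-3,-3,-3,-3
r2: 0,2,2,2,2,2,2,2,2,2,2,2,2,2,2,2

steps = 5; useful = 34; efficiency = 34/80 = 17/40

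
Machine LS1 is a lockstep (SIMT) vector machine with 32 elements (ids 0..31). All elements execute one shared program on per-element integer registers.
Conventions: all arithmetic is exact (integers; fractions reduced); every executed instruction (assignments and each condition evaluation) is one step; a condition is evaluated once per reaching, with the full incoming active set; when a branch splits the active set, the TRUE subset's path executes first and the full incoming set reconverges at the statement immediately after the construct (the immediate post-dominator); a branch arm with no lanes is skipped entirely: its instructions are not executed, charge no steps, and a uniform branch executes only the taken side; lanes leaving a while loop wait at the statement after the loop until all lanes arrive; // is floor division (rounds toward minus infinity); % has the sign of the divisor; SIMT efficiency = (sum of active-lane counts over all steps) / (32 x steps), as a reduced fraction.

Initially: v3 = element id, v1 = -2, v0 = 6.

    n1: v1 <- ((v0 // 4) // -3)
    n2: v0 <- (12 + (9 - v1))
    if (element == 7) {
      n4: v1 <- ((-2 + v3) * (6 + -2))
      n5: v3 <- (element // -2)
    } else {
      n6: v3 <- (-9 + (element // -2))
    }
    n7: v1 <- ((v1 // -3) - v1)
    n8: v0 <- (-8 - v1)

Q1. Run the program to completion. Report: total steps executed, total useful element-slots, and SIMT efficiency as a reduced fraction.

Answer: 8 steps, 193 useful, 193/256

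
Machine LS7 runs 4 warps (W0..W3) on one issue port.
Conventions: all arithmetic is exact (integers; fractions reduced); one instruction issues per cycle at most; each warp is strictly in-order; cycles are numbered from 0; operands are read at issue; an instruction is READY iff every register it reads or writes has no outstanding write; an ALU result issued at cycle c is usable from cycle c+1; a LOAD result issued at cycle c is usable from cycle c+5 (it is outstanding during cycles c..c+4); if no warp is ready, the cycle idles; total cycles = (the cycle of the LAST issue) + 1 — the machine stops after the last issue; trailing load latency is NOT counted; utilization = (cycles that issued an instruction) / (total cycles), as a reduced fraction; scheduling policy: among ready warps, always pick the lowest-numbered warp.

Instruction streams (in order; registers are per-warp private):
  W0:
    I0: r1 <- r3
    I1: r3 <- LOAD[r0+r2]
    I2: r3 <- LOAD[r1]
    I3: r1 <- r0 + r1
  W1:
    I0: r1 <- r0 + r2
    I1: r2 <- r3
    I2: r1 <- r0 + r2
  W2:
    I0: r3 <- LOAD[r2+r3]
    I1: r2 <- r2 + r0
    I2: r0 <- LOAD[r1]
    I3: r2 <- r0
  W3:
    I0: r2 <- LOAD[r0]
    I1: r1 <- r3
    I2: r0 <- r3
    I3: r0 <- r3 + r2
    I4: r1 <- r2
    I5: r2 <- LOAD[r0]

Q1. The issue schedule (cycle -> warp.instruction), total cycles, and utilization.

cycle 0: W0.I0
cycle 1: W0.I1
cycle 2: W1.I0
cycle 3: W1.I1
cycle 4: W1.I2
cycle 5: W2.I0
cycle 6: W0.I2
cycle 7: W0.I3
cycle 8: W2.I1
cycle 9: W2.I2
cycle 10: W3.I0
cycle 11: W3.I1
cycle 12: W3.I2
cycle 13: idle
cycle 14: W2.I3
cycle 15: W3.I3
cycle 16: W3.I4
cycle 17: W3.I5

Answer: 18 cycles, utilization 17/18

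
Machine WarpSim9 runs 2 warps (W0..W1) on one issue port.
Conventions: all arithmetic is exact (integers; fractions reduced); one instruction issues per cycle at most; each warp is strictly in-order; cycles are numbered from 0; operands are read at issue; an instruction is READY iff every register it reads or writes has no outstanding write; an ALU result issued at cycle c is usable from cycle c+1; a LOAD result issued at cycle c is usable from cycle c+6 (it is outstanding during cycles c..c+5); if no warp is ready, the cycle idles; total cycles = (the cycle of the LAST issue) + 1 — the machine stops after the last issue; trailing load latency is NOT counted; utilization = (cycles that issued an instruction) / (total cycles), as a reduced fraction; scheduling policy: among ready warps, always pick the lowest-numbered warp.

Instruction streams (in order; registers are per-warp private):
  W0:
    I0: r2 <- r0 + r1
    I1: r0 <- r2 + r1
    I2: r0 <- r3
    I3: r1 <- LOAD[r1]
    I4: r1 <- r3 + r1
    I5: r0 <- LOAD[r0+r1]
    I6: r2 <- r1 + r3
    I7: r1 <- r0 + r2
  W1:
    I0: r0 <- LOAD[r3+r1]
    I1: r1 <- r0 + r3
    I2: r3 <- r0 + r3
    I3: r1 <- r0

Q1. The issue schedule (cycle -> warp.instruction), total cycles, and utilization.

cycle 0: W0.I0
cycle 1: W0.I1
cycle 2: W0.I2
cycle 3: W0.I3
cycle 4: W1.I0
cycle 5: idle
cycle 6: idle
cycle 7: idle
cycle 8: idle
cycle 9: W0.I4
cycle 10: W0.I5
cycle 11: W0.I6
cycle 12: W1.I1
cycle 13: W1.I2
cycle 14: W1.I3
cycle 15: idle
cycle 16: W0.I7

Answer: 17 cycles, utilization 12/17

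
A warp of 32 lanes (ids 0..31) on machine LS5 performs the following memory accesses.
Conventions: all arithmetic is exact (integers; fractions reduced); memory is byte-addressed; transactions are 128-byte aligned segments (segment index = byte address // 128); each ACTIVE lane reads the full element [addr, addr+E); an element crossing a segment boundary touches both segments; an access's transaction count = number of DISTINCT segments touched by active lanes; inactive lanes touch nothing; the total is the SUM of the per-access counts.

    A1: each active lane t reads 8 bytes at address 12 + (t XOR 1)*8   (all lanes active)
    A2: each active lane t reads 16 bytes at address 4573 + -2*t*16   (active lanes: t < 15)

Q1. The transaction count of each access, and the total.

A1: 3 transactions
A2: 4 transactions

Answer: 3,4; total 7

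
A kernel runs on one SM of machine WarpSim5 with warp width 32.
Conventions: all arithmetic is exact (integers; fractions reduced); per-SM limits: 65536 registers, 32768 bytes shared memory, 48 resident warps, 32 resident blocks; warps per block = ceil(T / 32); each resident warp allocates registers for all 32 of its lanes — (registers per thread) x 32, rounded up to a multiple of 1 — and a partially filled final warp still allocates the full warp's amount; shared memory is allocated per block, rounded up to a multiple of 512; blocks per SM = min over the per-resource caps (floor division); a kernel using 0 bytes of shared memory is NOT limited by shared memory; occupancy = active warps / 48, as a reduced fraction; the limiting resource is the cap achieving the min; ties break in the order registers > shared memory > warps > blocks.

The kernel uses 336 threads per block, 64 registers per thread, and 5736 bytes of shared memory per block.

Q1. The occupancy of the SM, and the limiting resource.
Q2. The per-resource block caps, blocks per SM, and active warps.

Answer: occupancy 11/24, limited by registers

registers: 2 blocks
shared memory: 5 blocks
warps: 4 blocks
blocks: 32 blocks

Answer: 2 blocks, 22 active warps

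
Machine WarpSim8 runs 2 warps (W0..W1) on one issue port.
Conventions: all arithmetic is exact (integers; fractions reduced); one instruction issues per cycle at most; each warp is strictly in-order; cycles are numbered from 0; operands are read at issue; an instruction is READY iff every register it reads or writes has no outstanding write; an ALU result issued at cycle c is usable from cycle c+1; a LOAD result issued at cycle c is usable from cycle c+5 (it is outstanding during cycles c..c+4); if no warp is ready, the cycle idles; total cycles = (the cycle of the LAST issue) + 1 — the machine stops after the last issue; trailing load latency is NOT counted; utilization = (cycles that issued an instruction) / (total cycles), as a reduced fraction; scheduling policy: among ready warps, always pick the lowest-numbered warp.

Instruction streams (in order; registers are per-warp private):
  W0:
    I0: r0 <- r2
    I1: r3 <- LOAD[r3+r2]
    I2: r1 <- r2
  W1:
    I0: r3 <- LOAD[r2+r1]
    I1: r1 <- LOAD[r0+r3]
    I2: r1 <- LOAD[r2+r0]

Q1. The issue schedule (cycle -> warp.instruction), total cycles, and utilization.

cycle 0: W0.I0
cycle 1: W0.I1
cycle 2: W0.I2
cycle 3: W1.I0
cycle 4: idle
cycle 5: idle
cycle 6: idle
cycle 7: idle
cycle 8: W1.I1
cycle 9: idle
cycle 10: idle
cycle 11: idle
cycle 12: idle
cycle 13: W1.I2

Answer: 14 cycles, utilization 3/7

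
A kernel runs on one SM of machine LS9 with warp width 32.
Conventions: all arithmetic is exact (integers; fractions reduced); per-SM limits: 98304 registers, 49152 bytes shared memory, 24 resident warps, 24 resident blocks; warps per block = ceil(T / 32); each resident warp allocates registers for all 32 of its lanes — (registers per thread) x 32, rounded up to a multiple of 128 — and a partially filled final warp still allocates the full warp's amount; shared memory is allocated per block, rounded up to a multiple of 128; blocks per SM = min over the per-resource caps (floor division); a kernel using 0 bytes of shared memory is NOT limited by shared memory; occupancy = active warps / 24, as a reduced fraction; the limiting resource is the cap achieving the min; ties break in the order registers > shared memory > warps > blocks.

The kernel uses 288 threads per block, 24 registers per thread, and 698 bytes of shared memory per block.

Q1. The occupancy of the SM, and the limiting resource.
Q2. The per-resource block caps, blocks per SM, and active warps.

Answer: occupancy 3/4, limited by warps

registers: 14 blocks
shared memory: 64 blocks
warps: 2 blocks
blocks: 24 blocks

Answer: 2 blocks, 18 active warps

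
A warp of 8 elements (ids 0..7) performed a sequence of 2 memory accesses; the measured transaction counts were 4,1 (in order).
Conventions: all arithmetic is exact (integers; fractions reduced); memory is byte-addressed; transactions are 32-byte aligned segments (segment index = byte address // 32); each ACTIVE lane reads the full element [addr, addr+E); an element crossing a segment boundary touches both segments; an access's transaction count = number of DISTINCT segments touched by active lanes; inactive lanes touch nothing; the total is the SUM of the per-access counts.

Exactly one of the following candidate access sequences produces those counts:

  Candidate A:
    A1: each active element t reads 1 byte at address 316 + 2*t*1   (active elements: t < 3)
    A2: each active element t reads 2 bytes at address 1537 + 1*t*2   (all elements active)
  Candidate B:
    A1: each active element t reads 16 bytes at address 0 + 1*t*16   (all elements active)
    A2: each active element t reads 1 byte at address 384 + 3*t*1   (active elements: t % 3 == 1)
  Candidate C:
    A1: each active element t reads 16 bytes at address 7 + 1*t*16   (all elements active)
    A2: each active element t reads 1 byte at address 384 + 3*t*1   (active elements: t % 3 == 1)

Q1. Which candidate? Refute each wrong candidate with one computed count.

A: A1 gives 2 transactions, not 4
C: A1 gives 5 transactions, not 4
B: all counts match (4,1)

Answer: B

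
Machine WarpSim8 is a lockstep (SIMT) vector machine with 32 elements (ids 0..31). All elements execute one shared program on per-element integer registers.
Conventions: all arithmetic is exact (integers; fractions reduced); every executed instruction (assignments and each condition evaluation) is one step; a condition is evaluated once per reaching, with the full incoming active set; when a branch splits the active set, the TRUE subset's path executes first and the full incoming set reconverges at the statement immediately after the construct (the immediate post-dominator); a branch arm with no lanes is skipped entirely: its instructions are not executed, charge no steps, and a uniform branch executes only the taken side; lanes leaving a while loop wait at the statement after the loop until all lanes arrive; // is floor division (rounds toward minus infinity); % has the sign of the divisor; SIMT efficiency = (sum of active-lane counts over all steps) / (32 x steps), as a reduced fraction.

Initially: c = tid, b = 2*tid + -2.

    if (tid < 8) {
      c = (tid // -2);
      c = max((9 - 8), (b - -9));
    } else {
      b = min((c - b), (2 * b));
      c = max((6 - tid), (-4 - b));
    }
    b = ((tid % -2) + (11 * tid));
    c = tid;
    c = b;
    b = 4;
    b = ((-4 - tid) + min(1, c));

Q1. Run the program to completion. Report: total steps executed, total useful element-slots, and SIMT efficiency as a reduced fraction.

Answer: 10 steps, 256 useful, 4/5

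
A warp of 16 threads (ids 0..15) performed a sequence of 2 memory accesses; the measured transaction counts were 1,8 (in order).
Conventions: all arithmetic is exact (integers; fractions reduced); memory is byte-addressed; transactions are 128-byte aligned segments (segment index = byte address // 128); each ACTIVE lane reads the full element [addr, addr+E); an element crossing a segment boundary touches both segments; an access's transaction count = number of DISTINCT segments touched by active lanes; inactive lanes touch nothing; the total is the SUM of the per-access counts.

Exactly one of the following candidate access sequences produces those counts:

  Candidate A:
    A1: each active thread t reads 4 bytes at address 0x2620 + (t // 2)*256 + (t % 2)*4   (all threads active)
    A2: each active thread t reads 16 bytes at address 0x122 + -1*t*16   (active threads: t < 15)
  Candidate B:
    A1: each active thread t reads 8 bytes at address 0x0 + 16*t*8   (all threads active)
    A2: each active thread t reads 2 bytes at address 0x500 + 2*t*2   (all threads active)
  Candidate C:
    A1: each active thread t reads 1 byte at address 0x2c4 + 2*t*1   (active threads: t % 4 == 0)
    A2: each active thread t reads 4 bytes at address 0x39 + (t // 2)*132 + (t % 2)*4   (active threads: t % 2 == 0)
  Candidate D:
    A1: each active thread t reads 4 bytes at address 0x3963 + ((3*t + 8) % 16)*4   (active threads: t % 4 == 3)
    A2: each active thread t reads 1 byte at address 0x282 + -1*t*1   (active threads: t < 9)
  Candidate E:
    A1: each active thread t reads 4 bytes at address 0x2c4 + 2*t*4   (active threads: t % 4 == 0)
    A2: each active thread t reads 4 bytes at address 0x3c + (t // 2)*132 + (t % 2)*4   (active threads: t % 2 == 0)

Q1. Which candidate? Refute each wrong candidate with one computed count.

A: A1 gives 8 transactions, not 1
B: A1 gives 16 transactions, not 1
D: A1 gives 2 transactions, not 1
E: A1 gives 2 transactions, not 1
C: all counts match (1,8)

Answer: C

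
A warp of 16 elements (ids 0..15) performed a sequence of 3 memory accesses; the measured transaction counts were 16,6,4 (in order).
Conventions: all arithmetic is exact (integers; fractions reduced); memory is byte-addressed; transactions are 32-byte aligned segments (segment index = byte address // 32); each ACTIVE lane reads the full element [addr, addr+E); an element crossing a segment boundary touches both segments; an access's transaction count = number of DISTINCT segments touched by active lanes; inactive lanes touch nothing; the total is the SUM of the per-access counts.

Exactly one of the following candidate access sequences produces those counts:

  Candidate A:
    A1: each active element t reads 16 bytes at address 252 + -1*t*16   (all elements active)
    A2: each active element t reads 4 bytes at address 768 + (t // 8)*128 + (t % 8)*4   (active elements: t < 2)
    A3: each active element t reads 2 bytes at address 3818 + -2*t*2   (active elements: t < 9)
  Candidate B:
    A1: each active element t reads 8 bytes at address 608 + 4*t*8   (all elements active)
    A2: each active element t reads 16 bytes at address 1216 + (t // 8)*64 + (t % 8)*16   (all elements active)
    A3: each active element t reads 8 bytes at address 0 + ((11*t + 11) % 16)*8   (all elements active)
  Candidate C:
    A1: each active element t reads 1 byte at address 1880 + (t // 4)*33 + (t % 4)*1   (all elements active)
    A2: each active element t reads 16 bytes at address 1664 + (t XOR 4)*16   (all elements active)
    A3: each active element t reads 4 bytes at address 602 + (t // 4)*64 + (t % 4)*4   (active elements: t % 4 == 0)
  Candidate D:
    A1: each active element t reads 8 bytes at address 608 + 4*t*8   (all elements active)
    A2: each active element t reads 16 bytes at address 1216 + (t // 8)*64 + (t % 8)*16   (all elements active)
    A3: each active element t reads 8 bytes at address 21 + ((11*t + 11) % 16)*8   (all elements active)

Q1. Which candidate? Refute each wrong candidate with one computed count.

A: A1 gives 9 transactions, not 16
C: A1 gives 4 transactions, not 16
D: A3 gives 5 transactions, not 4
B: all counts match (16,6,4)

Answer: B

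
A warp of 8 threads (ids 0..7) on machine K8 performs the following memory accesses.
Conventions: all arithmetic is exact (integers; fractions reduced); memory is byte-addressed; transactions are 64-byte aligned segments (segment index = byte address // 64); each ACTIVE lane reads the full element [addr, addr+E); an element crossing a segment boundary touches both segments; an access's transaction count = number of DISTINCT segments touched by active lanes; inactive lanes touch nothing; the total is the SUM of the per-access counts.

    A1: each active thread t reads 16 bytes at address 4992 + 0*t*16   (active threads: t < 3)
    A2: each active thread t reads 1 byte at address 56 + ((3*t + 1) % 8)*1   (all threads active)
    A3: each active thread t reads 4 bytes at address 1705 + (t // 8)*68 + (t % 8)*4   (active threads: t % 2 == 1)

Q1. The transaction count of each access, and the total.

A1: 1 transaction
A2: 1 transaction
A3: 2 transactions

Answer: 1,1,2; total 4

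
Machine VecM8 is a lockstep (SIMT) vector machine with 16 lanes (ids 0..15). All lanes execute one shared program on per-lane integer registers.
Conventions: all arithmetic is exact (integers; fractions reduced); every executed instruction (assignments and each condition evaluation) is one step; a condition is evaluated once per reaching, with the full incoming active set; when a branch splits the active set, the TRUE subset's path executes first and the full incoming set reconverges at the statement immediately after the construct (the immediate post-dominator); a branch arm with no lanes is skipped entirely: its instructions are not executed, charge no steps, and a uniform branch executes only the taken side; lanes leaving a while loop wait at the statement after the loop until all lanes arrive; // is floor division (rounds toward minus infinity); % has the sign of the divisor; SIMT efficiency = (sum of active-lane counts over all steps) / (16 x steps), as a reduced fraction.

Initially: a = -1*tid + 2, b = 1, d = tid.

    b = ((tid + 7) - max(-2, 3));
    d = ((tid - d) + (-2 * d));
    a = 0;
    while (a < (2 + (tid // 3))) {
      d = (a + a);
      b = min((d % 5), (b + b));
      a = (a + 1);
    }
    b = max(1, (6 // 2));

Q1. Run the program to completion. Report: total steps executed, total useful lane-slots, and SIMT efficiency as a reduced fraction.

Answer: 33 steps, 348 useful, 29/44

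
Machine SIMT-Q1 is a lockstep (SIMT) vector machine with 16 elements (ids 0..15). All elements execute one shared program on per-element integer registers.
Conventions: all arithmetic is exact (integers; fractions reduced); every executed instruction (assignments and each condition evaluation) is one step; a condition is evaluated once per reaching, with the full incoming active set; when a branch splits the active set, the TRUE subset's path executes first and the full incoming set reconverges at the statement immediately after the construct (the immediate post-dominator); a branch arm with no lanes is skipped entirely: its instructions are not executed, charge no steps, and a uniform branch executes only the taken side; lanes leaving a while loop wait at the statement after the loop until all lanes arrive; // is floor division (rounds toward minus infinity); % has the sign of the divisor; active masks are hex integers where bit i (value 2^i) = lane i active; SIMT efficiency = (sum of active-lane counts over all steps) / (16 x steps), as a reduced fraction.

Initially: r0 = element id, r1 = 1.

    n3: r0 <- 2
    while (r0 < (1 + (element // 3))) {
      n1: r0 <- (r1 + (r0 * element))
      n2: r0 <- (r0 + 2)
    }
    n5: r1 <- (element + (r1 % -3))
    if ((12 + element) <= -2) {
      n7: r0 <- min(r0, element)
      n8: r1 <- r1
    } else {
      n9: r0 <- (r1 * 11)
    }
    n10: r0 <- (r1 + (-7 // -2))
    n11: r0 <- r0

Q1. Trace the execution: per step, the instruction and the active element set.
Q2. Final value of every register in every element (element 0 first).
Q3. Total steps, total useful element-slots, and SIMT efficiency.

step 0: r0 <- 2                      0xffff
step 1: eval (r0 < (1 + (element // 3))) 0xffff
step 2: r0 <- (r1 + (r0 * element))  0xffc0
step 3: r0 <- (r0 + 2)               0xffc0
step 4: eval (r0 < (1 + (element // 3))) 0xffc0
step 5: r1 <- (element + (r1 % -3))  0xffff
step 6: eval ((12 + element) <= -2)  0xffff
step 7: r0 <- (r1 * 11)              0xffff
step 8: r0 <- (r1 + (-7 // -2))      0xffff
step 9: r0 <- r0                     0xffff

Answer: 10 steps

r0: 1,2,3,4,5,6,7,8,9,10,11,12,13,14,15,16
r1: -2,-1,0,1,2,3,4,5,6,7,8,9,10,11,12,13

steps = 10; useful = 142; efficiency = 142/160 = 71/80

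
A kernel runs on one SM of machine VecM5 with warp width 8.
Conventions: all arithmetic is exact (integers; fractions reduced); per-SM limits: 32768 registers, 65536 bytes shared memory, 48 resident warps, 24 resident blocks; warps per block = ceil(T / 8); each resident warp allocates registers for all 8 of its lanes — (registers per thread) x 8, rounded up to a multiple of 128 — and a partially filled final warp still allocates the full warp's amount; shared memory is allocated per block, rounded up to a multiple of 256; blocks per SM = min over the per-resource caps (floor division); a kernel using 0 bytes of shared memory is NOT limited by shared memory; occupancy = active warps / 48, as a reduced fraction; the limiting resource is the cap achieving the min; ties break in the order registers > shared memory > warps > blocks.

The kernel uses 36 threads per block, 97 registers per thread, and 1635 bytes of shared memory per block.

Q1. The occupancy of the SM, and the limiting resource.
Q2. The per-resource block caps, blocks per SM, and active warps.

Answer: occupancy 35/48, limited by registers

registers: 7 blocks
shared memory: 36 blocks
warps: 9 blocks
blocks: 24 blocks

Answer: 7 blocks, 35 active warps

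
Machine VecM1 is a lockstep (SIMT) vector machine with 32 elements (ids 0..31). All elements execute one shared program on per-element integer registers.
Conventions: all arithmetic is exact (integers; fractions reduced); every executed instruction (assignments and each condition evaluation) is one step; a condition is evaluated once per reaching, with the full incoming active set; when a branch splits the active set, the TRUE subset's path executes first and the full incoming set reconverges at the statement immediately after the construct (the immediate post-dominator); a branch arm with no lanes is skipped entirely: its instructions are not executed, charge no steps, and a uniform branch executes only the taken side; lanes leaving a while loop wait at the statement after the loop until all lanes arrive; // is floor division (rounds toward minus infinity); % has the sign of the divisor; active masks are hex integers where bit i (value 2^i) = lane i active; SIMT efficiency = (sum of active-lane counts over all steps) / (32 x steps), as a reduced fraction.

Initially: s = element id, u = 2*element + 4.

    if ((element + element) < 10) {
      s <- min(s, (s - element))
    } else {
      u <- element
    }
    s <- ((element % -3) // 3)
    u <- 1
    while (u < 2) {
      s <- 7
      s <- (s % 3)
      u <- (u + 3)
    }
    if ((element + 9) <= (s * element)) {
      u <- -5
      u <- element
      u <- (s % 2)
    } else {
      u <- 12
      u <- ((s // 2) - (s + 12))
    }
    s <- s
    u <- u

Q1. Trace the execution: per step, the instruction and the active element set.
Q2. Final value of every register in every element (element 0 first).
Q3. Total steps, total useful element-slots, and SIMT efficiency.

step 0: eval ((element + element) < 10) 0xffffffff
step 1: s <- min(s, (s - element))   0x0000001f
step 2: u <- element                 0xffffffe0
step 3: s <- ((element % -3) // 3)   0xffffffff
step 4: u <- 1                       0xffffffff
step 5: eval (u < 2)                 0xffffffff
step 6: s <- 7                       0xffffffff
step 7: s <- (s % 3)                 0xffffffff
step 8: u <- (u + 3)                 0xffffffff
step 9: eval (u < 2)                 0xffffffff
step 10: eval ((element + 9) <= (s * element)) 0xffffffff
step 11: u <- 12                      0xffffffff
step 12: u <- ((s // 2) - (s + 12))   0xffffffff
step 13: s <- s                       0xffffffff
step 14: u <- u                       0xffffffff

Answer: 15 steps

s: 1,1,1,1,1,1,1,1,1,1,1,1,1,1,1,1,1,1,1,1,1,1,1,1,1,1,1,1,1,1,1,1
u: -13,-13,-13,-13,-13,-13,-13,-13,-13,-13,-13,-13,-13,-13,-13,-13,-13,-13,-13,-13,-13,-13,-13,-13,-13,-13,-13,-13,-13,-13,-13,-13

steps = 15; useful = 448; efficiency = 448/480 = 14/15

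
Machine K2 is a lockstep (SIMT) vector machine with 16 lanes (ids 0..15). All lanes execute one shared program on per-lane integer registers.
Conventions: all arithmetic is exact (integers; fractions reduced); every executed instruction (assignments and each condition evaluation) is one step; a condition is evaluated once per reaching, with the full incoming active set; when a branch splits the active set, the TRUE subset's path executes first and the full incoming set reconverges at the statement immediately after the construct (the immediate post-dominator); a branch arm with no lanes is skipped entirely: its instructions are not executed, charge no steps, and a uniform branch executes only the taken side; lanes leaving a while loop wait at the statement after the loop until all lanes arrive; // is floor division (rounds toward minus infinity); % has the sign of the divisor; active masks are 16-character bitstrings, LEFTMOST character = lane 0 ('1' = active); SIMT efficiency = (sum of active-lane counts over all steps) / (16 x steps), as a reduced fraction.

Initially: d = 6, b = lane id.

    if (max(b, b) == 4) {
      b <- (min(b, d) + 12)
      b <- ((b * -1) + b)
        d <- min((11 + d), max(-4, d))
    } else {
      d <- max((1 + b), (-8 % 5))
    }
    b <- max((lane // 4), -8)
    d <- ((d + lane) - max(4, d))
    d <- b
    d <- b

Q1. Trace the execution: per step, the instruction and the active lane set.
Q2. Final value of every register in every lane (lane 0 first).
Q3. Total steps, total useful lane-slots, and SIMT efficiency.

step 0: eval (max(b, b) == 4)        1111111111111111
step 1: b <- (min(b, d) + 12)        0000100000000000
step 2: b <- ((b * -1) + b)          0000100000000000
step 3: d <- min((11 + d), max(-4, d)) 0000100000000000
step 4: d <- max((1 + b), (-8 % 5))  1111011111111111
step 5: b <- max((lane // 4), -8)    1111111111111111
step 6: d <- ((d + lane) - max(4, d)) 1111111111111111
step 7: d <- b                       1111111111111111
step 8: d <- b                       1111111111111111

Answer: 9 steps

d: 0,0,0,0,1,1,1,1,2,2,2,2,3,3,3,3
b: 0,0,0,0,1,1,1,1,2,2,2,2,3,3,3,3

steps = 9; useful = 98; efficiency = 98/144 = 49/72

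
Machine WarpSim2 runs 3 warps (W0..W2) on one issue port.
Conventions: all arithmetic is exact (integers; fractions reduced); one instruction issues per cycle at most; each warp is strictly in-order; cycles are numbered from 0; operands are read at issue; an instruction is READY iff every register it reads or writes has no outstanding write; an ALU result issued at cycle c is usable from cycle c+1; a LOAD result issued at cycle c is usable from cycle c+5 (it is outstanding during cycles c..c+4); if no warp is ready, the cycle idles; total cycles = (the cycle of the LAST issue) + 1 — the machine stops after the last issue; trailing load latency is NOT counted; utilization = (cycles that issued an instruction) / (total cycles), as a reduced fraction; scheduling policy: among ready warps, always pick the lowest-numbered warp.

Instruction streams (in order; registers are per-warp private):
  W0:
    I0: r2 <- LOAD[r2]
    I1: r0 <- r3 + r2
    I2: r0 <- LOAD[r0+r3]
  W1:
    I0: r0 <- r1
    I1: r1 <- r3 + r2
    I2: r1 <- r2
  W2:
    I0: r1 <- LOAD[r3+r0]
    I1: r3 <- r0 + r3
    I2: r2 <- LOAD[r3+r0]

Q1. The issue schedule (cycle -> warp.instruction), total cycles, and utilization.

cycle 0: W0.I0
cycle 1: W1.I0
cycle 2: W1.I1
cycle 3: W1.I2
cycle 4: W2.I0
cycle 5: W0.I1
cycle 6: W0.I2
cycle 7: W2.I1
cycle 8: W2.I2

Answer: 9 cycles, utilization 1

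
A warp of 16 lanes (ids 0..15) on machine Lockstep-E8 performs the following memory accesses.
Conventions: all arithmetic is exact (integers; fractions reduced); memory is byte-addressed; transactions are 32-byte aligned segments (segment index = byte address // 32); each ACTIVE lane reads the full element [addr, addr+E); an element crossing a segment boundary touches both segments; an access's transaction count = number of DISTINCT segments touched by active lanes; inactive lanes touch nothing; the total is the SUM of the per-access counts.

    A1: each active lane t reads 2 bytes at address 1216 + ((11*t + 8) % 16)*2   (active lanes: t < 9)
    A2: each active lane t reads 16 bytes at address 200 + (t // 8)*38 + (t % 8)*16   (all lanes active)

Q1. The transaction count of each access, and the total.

A1: 1 transaction
A2: 6 transactions

Answer: 1,6; total 7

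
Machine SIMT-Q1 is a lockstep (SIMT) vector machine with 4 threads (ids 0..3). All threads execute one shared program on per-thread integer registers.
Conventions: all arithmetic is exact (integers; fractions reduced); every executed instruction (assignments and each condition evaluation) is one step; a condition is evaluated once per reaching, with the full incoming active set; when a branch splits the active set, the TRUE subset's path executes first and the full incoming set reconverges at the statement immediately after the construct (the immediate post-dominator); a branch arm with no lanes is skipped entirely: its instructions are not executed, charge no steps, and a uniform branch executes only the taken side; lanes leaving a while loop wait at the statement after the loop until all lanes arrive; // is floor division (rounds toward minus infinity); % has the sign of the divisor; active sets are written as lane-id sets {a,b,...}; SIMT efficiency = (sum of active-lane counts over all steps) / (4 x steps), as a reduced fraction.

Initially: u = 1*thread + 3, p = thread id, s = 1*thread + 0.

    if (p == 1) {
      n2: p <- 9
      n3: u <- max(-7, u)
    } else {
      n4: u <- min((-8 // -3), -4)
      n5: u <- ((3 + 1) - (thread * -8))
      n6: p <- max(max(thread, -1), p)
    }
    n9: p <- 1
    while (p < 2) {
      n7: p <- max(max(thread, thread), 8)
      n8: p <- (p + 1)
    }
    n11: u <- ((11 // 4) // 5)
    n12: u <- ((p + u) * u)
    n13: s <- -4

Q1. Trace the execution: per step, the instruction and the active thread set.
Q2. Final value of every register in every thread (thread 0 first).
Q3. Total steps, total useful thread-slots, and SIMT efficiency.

step 0: eval (p == 1)                {0,1,2,3}
step 1: p <- 9                       {1}
step 2: u <- max(-7, u)              {1}
step 3: u <- min((-8 // -3), -4)     {0,2,3}
step 4: u <- ((3 + 1) - (thread * -8)) {0,2,3}
step 5: p <- max(max(thread, -1), p) {0,2,3}
step 6: p <- 1                       {0,1,2,3}
step 7: eval (p < 2)                 {0,1,2,3}
step 8: p <- max(max(thread, thread), 8) {0,1,2,3}
step 9: p <- (p + 1)                 {0,1,2,3}
step 10: eval (p < 2)                 {0,1,2,3}
step 11: u <- ((11 // 4) // 5)        {0,1,2,3}
step 12: u <- ((p + u) * u)           {0,1,2,3}
step 13: s <- -4                      {0,1,2,3}

Answer: 14 steps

u: 0,0,0,0
p: 9,9,9,9
s: -4,-4,-4,-4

steps = 14; useful = 47; efficiency = 47/56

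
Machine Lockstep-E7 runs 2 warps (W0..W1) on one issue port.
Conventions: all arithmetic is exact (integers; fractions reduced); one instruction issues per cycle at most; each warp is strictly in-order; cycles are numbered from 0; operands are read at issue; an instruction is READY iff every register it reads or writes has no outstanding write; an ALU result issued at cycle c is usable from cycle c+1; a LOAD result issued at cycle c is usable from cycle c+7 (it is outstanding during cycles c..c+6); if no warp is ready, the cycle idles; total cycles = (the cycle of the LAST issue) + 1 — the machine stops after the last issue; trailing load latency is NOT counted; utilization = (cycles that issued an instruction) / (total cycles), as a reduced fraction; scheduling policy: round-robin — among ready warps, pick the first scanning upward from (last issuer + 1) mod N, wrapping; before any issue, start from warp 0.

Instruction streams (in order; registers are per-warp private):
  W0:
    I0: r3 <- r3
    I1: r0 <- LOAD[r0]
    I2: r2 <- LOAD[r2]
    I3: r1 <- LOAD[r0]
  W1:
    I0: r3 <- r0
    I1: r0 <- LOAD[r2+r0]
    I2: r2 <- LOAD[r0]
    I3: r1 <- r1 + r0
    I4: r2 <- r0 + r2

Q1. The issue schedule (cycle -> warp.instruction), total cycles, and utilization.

cycle 0: W0.I0
cycle 1: W1.I0
cycle 2: W0.I1
cycle 3: W1.I1
cycle 4: W0.I2
cycle 5: idle
cycle 6: idle
cycle 7: idle
cycle 8: idle
cycle 9: W0.I3
cycle 10: W1.I2
cycle 11: W1.I3
cycle 12: idle
cycle 13: idle
cycle 14: idle
cycle 15: idle
cycle 16: idle
cycle 17: W1.I4

Answer: 18 cycles, utilization 1/2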